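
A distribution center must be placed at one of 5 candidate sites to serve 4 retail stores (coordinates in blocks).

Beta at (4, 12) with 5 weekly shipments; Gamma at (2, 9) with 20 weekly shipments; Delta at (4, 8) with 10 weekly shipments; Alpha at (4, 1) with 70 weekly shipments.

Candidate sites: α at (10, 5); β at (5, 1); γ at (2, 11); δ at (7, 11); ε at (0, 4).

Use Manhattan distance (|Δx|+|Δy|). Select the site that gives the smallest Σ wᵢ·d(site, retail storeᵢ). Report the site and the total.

Total weighted distance at each candidate:
  α (10, 5): total = 1095
  β (5, 1): total = 430
  γ (2, 11): total = 945
  δ (7, 11): total = 1130
  ε (0, 4): total = 770
Minimum is at β with total 430 blocks.

β, total 430 blocks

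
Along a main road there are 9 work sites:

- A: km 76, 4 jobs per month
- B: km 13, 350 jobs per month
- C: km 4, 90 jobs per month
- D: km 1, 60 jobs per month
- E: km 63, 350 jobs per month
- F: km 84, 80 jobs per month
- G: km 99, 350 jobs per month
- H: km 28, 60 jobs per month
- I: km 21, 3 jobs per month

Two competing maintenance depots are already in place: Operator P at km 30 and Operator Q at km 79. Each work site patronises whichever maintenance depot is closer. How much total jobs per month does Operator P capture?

The indifferent point is the midpoint (30+79)/2 = 54.5; work sites left of it (closer to Operator P at 30) go to Operator P, those right go to Operator Q.
  D at 1 (w=60) → Operator P
  C at 4 (w=90) → Operator P
  B at 13 (w=350) → Operator P
  I at 21 (w=3) → Operator P
  H at 28 (w=60) → Operator P
  E at 63 (w=350) → Operator Q
  A at 76 (w=4) → Operator Q
  F at 84 (w=80) → Operator Q
  G at 99 (w=350) → Operator Q
Operator P captures 563; Operator Q captures 784.

563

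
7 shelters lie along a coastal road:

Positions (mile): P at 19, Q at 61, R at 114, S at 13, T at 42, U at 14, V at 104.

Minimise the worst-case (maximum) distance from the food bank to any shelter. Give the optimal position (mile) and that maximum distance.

The 1-center on a line is the midpoint of the two extreme points: leftmost at 13, rightmost at 114.
Optimal location = (13 + 114)/2 = 63.5; maximum distance = (114 − 13)/2 = 50.5.

location 63.5, max distance 50.5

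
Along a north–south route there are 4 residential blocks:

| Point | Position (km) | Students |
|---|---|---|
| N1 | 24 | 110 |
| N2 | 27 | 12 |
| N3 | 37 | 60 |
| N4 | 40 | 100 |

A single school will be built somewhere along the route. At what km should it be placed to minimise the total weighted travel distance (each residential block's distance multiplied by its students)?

x = 37

For a sum of weighted absolute distances on a line, the optimum is the weighted median (not the mean). Total weight W = 282; half-weight = 141.
Sort by position and accumulate weight:
  km 24 (N1, w=110) → cum 110
  km 27 (N2, w=12) → cum 122
  km 37 (N3, w=60) → cum 182  ≥ 141 → median here
  km 40 (N4, w=100) → cum 282
Optimal location: km 37.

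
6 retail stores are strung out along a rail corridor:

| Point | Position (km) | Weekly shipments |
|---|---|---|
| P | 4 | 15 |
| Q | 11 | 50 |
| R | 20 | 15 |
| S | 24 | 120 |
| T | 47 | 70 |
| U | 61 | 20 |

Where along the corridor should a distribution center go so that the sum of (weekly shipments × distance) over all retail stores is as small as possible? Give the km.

For a sum of weighted absolute distances on a line, the optimum is the weighted median (not the mean). Total weight W = 290; half-weight = 145.
Sort by position and accumulate weight:
  km 4 (P, w=15) → cum 15
  km 11 (Q, w=50) → cum 65
  km 20 (R, w=15) → cum 80
  km 24 (S, w=120) → cum 200  ≥ 145 → median here
  km 47 (T, w=70) → cum 270
  km 61 (U, w=20) → cum 290
Optimal location: km 24.

x = 24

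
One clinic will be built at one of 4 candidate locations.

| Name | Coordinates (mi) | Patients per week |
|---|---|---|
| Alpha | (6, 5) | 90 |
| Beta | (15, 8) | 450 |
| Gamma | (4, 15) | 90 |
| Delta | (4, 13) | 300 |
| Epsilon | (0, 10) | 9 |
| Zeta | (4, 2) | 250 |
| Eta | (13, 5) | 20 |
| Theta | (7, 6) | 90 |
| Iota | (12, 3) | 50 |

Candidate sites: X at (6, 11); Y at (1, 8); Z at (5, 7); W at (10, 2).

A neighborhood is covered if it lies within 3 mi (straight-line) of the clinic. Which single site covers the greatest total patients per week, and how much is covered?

X, covering 300

Coverage radius r = 3 mi; a point is covered iff (Δx)²+(Δy)² ≤ 3² = 9.
  X (6, 11): covers {Delta} → 300
  Y (1, 8): covers {Epsilon} → 9
  Z (5, 7): covers {Alpha, Theta} → 180
  W (10, 2): covers {Iota} → 50
Maximum coverage at X: 300 patients per week.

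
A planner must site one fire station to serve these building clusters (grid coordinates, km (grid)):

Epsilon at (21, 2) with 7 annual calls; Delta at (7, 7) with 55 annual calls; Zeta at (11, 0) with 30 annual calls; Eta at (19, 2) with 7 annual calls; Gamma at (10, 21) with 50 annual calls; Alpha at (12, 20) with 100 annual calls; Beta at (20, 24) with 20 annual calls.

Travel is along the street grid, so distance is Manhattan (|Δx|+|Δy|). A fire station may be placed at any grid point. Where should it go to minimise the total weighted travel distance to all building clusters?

Manhattan distance separates: Σwᵢ(|x−xᵢ|+|y−yᵢ|) = Σwᵢ|x−xᵢ| + Σwᵢ|y−yᵢ|, so x and y are optimised independently as 1-D weighted medians.
Total weight W = 269; half = 134.5.
x-coordinate, sorted with cumulative weight:
  x=7 (Delta, w=55) cum 55
  x=10 (Gamma, w=50) cum 105
  x=11 (Zeta, w=30) cum 135  ← median
  x=12 (Alpha, w=100) cum 235
  x=19 (Eta, w=7) cum 242
  x=20 (Beta, w=20) cum 262
  x=21 (Epsilon, w=7) cum 269
⇒ x* = 11
y-coordinate, sorted with cumulative weight:
  y=0 (Zeta, w=30) cum 30
  y=2 (Epsilon, w=7) cum 37
  y=2 (Eta, w=7) cum 44
  y=7 (Delta, w=55) cum 99
  y=20 (Alpha, w=100) cum 199  ← median
  y=21 (Gamma, w=50) cum 249
  y=24 (Beta, w=20) cum 269
⇒ y* = 20

(11, 20)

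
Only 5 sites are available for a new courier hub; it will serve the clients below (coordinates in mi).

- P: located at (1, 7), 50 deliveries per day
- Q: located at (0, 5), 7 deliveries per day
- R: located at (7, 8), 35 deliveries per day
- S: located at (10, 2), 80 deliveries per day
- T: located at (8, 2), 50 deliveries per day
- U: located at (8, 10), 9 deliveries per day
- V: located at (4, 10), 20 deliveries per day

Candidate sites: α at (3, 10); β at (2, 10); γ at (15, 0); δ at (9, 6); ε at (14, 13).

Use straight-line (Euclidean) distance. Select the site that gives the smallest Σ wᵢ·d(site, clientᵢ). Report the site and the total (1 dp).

Total weighted distance at each candidate:
  α (3, 10): total = 1764.7
  β (2, 10): total = 1883.4
  γ (15, 0): total = 2491.3
  δ (9, 6): total = 1266.7
  ε (14, 13): total = 2961.9
Minimum is at δ with total 1266.7 mi.

δ, total 1266.7 mi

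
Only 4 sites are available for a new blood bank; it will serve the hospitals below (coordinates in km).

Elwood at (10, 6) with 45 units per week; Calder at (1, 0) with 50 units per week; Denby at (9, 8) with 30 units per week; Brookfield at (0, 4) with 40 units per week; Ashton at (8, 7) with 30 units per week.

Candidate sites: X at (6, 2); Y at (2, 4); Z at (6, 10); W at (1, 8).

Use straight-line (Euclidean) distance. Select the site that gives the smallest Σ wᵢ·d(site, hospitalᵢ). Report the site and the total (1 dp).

Y, total 1100.3 km

Total weighted distance at each candidate:
  X (6, 2): total = 1139.6
  Y (2, 4): total = 1100.3
  Z (6, 10): total = 1369.3
  W (1, 8): total = 1431.9
Minimum is at Y with total 1100.3 km.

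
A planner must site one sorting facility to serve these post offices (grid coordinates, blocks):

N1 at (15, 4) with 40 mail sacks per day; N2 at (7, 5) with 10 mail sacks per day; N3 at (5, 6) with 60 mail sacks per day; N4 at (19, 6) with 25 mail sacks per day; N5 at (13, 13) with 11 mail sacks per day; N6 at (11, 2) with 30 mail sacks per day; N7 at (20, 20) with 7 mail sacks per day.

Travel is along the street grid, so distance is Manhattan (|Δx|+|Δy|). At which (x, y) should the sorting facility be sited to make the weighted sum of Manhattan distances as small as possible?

(11, 6)

Manhattan distance separates: Σwᵢ(|x−xᵢ|+|y−yᵢ|) = Σwᵢ|x−xᵢ| + Σwᵢ|y−yᵢ|, so x and y are optimised independently as 1-D weighted medians.
Total weight W = 183; half = 91.5.
x-coordinate, sorted with cumulative weight:
  x=5 (N3, w=60) cum 60
  x=7 (N2, w=10) cum 70
  x=11 (N6, w=30) cum 100  ← median
  x=13 (N5, w=11) cum 111
  x=15 (N1, w=40) cum 151
  x=19 (N4, w=25) cum 176
  x=20 (N7, w=7) cum 183
⇒ x* = 11
y-coordinate, sorted with cumulative weight:
  y=2 (N6, w=30) cum 30
  y=4 (N1, w=40) cum 70
  y=5 (N2, w=10) cum 80
  y=6 (N3, w=60) cum 140  ← median
  y=6 (N4, w=25) cum 165
  y=13 (N5, w=11) cum 176
  y=20 (N7, w=7) cum 183
⇒ y* = 6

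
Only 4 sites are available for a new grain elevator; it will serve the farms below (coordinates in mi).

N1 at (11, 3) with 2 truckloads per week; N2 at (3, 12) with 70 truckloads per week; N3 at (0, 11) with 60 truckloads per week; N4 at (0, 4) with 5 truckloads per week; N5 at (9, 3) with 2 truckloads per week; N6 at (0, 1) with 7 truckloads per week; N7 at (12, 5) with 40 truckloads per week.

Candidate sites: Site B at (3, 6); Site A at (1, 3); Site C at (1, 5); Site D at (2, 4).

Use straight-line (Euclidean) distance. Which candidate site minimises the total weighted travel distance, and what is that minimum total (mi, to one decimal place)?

Site B, total 1221.4 mi

Total weighted distance at each candidate:
  Site B (3, 6): total = 1221.4
  Site A (1, 3): total = 1635.0
  Site C (1, 5): total = 1387.4
  Site D (2, 4): total = 1470.7
Minimum is at Site B with total 1221.4 mi.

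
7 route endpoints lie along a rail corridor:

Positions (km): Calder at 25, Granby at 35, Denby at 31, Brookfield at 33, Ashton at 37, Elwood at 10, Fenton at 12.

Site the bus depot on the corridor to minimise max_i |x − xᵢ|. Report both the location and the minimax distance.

The 1-center on a line is the midpoint of the two extreme points: leftmost at 10, rightmost at 37.
Optimal location = (10 + 37)/2 = 23.5; maximum distance = (37 − 10)/2 = 13.5.

location 23.5, max distance 13.5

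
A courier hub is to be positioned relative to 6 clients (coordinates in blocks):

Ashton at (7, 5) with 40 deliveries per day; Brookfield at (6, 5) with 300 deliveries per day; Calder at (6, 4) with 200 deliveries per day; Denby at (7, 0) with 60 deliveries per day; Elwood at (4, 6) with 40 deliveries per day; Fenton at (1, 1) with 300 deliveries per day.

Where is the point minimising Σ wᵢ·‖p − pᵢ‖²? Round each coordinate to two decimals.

(4.43, 3.23)

The minimiser of Σwᵢ‖p−pᵢ‖² is the weighted centroid p* = (Σwᵢpᵢ)/(Σwᵢ).
Σwᵢ = 940.
Σwᵢxᵢ = 40·7 + 300·6 + 200·6 + 60·7 + 40·4 + 300·1 = 4160.
Σwᵢyᵢ = 40·5 + 300·5 + 200·4 + 60·0 + 40·6 + 300·1 = 3040.
x* = 4160/940 = 4.43, y* = 3040/940 = 3.23.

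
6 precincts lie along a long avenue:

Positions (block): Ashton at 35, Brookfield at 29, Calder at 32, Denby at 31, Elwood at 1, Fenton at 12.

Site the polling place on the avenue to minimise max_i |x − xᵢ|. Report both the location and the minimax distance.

location 18, max distance 17

The 1-center on a line is the midpoint of the two extreme points: leftmost at 1, rightmost at 35.
Optimal location = (1 + 35)/2 = 18; maximum distance = (35 − 1)/2 = 17.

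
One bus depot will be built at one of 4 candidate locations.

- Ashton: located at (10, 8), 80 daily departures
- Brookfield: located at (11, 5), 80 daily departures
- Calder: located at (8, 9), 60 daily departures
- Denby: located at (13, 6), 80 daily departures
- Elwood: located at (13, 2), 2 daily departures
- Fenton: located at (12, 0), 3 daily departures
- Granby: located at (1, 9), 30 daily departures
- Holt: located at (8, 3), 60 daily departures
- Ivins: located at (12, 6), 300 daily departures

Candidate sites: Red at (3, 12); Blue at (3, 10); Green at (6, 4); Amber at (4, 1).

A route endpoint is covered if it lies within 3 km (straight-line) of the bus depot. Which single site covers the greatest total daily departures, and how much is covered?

Coverage radius r = 3 km; a point is covered iff (Δx)²+(Δy)² ≤ 3² = 9.
  Red (3, 12): covers {none} → 0
  Blue (3, 10): covers {Granby} → 30
  Green (6, 4): covers {Holt} → 60
  Amber (4, 1): covers {none} → 0
Maximum coverage at Green: 60 daily departures.

Green, covering 60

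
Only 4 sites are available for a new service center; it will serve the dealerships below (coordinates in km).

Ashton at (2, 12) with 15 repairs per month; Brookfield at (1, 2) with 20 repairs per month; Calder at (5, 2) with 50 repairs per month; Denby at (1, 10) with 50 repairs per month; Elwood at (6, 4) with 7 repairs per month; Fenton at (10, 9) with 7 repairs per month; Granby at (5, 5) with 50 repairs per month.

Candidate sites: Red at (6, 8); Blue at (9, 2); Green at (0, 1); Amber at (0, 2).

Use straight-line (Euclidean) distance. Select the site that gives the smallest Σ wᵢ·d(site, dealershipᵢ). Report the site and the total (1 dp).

Total weighted distance at each candidate:
  Red (6, 8): total = 1029.4
  Blue (9, 2): total = 1433.5
  Green (0, 1): total = 1360.5
  Amber (0, 2): total = 1247.3
Minimum is at Red with total 1029.4 km.

Red, total 1029.4 km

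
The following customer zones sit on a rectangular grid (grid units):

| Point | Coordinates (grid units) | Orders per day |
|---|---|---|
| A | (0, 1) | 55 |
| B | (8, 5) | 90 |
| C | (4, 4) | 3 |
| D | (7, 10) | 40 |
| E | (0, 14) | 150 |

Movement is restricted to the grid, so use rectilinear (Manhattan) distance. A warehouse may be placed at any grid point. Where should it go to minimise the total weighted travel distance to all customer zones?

Manhattan distance separates: Σwᵢ(|x−xᵢ|+|y−yᵢ|) = Σwᵢ|x−xᵢ| + Σwᵢ|y−yᵢ|, so x and y are optimised independently as 1-D weighted medians.
Total weight W = 338; half = 169.
x-coordinate, sorted with cumulative weight:
  x=0 (A, w=55) cum 55
  x=0 (E, w=150) cum 205  ← median
  x=4 (C, w=3) cum 208
  x=7 (D, w=40) cum 248
  x=8 (B, w=90) cum 338
⇒ x* = 0
y-coordinate, sorted with cumulative weight:
  y=1 (A, w=55) cum 55
  y=4 (C, w=3) cum 58
  y=5 (B, w=90) cum 148
  y=10 (D, w=40) cum 188  ← median
  y=14 (E, w=150) cum 338
⇒ y* = 10

(0, 10)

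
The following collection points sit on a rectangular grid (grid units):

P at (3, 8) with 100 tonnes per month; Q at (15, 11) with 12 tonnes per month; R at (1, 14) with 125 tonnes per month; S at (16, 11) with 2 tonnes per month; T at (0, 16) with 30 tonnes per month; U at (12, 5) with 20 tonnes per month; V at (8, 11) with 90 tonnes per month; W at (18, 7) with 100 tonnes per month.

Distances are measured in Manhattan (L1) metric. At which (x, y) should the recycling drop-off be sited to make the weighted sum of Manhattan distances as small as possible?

(3, 11)

Manhattan distance separates: Σwᵢ(|x−xᵢ|+|y−yᵢ|) = Σwᵢ|x−xᵢ| + Σwᵢ|y−yᵢ|, so x and y are optimised independently as 1-D weighted medians.
Total weight W = 479; half = 239.5.
x-coordinate, sorted with cumulative weight:
  x=0 (T, w=30) cum 30
  x=1 (R, w=125) cum 155
  x=3 (P, w=100) cum 255  ← median
  x=8 (V, w=90) cum 345
  x=12 (U, w=20) cum 365
  x=15 (Q, w=12) cum 377
  x=16 (S, w=2) cum 379
  x=18 (W, w=100) cum 479
⇒ x* = 3
y-coordinate, sorted with cumulative weight:
  y=5 (U, w=20) cum 20
  y=7 (W, w=100) cum 120
  y=8 (P, w=100) cum 220
  y=11 (Q, w=12) cum 232
  y=11 (S, w=2) cum 234
  y=11 (V, w=90) cum 324  ← median
  y=14 (R, w=125) cum 449
  y=16 (T, w=30) cum 479
⇒ y* = 11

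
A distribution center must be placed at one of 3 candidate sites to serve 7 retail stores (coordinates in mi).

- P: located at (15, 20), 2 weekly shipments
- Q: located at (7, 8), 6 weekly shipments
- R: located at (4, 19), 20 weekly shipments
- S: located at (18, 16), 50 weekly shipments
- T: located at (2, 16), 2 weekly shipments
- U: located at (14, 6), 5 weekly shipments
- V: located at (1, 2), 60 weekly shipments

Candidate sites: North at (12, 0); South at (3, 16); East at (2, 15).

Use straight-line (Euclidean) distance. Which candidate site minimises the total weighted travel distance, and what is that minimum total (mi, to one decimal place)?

South, total 1817.1 mi

Total weighted distance at each candidate:
  North (12, 0): total = 2103.9
  South (3, 16): total = 1817.1
  East (2, 15): total = 1829.8
Minimum is at South with total 1817.1 mi.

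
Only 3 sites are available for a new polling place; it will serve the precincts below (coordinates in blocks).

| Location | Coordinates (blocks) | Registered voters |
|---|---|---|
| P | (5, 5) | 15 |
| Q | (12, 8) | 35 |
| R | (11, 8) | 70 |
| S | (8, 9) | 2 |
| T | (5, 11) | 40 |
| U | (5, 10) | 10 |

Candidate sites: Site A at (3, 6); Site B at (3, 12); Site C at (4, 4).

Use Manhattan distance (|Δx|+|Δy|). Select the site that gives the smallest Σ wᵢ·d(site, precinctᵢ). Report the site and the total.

Site A, total 1486 blocks

Total weighted distance at each candidate:
  Site A (3, 6): total = 1486
  Site B (3, 12): total = 1606
  Site C (4, 4): total = 1628
Minimum is at Site A with total 1486 blocks.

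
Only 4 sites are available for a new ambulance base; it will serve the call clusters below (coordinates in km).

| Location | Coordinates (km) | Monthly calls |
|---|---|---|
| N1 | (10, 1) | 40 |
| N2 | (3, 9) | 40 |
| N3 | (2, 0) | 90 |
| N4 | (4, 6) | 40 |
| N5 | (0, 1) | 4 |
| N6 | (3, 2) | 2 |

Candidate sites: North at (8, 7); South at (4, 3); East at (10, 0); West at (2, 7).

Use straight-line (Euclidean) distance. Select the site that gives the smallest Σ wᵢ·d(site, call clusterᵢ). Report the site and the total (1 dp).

Total weighted distance at each candidate:
  North (8, 7): total = 1517.2
  South (4, 3): total = 961.5
  East (10, 0): total = 1610.2
  West (2, 7): total = 1244.4
Minimum is at South with total 961.5 km.

South, total 961.5 km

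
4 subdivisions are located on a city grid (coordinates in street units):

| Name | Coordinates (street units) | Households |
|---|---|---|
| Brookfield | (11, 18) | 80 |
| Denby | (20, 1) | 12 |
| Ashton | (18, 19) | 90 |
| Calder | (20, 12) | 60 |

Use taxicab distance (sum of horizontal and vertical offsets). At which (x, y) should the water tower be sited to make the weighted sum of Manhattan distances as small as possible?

(18, 18)

Manhattan distance separates: Σwᵢ(|x−xᵢ|+|y−yᵢ|) = Σwᵢ|x−xᵢ| + Σwᵢ|y−yᵢ|, so x and y are optimised independently as 1-D weighted medians.
Total weight W = 242; half = 121.
x-coordinate, sorted with cumulative weight:
  x=11 (Brookfield, w=80) cum 80
  x=18 (Ashton, w=90) cum 170  ← median
  x=20 (Denby, w=12) cum 182
  x=20 (Calder, w=60) cum 242
⇒ x* = 18
y-coordinate, sorted with cumulative weight:
  y=1 (Denby, w=12) cum 12
  y=12 (Calder, w=60) cum 72
  y=18 (Brookfield, w=80) cum 152  ← median
  y=19 (Ashton, w=90) cum 242
⇒ y* = 18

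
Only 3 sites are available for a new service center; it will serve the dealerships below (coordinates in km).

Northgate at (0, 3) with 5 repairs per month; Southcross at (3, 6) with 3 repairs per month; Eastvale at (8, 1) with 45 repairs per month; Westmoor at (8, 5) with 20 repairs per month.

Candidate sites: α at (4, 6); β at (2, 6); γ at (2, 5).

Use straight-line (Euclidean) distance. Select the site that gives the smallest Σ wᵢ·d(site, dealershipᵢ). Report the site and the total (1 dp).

α, total 398.6 km

Total weighted distance at each candidate:
  α (4, 6): total = 398.6
  β (2, 6): total = 494.1
  γ (2, 5): total = 462.9
Minimum is at α with total 398.6 km.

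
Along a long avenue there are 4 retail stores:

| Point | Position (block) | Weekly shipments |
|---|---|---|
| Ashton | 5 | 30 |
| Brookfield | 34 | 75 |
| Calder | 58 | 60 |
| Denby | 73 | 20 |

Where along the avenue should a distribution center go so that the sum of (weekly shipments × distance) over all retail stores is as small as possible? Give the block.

For a sum of weighted absolute distances on a line, the optimum is the weighted median (not the mean). Total weight W = 185; half-weight = 92.5.
Sort by position and accumulate weight:
  block 5 (Ashton, w=30) → cum 30
  block 34 (Brookfield, w=75) → cum 105  ≥ 92.5 → median here
  block 58 (Calder, w=60) → cum 165
  block 73 (Denby, w=20) → cum 185
Optimal location: block 34.

x = 34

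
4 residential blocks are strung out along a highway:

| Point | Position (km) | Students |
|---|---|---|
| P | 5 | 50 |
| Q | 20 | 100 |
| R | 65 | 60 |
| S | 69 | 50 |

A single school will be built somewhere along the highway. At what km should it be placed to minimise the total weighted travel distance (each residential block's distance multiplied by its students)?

x = 20

For a sum of weighted absolute distances on a line, the optimum is the weighted median (not the mean). Total weight W = 260; half-weight = 130.
Sort by position and accumulate weight:
  km 5 (P, w=50) → cum 50
  km 20 (Q, w=100) → cum 150  ≥ 130 → median here
  km 65 (R, w=60) → cum 210
  km 69 (S, w=50) → cum 260
Optimal location: km 20.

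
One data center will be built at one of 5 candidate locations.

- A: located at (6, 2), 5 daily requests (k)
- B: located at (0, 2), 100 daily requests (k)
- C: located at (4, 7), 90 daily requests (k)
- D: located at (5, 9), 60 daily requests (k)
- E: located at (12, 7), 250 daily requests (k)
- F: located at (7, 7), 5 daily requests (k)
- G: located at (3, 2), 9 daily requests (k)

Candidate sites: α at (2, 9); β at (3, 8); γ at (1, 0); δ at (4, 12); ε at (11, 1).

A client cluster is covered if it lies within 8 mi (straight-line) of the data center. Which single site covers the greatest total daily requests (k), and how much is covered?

Coverage radius r = 8 mi; a point is covered iff (Δx)²+(Δy)² ≤ 8² = 64.
  α (2, 9): covers {B, C, D, F, G} → 264
  β (3, 8): covers {A, B, C, D, F, G} → 269
  γ (1, 0): covers {A, B, C, G} → 204
  δ (4, 12): covers {C, D, F} → 155
  ε (11, 1): covers {A, E, F} → 260
Maximum coverage at β: 269 daily requests (k).

β, covering 269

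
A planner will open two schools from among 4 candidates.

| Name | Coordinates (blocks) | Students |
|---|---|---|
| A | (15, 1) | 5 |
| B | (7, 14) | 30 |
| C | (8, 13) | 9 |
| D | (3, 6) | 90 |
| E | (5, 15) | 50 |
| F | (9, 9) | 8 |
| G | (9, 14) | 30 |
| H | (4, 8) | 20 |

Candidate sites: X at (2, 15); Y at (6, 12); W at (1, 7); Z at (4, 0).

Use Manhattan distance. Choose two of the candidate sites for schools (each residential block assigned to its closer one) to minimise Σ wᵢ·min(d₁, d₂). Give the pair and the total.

{Y, W}, total 965

Evaluate every pair (each demand assigned to the nearer of the two):
  {Y, W}: total = 965
  {X, W}: total = 1172
  {Y, Z}: total = 1325
  {X, Y}: total = 1495
  {X, Z}: total = 1596
  {W, Z}: total = 2047
Best pair: {Y, W} with total 965.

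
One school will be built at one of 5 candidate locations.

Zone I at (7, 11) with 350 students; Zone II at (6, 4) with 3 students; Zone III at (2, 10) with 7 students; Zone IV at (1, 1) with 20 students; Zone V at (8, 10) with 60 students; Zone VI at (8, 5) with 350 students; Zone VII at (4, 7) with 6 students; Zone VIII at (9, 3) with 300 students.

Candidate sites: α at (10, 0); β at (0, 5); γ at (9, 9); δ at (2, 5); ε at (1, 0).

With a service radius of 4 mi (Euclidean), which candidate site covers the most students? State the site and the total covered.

Coverage radius r = 4 mi; a point is covered iff (Δx)²+(Δy)² ≤ 4² = 16.
  α (10, 0): covers {Zone VIII} → 300
  β (0, 5): covers {none} → 0
  γ (9, 9): covers {Zone I, Zone V} → 410
  δ (2, 5): covers {Zone VII} → 6
  ε (1, 0): covers {Zone IV} → 20
Maximum coverage at γ: 410 students.

γ, covering 410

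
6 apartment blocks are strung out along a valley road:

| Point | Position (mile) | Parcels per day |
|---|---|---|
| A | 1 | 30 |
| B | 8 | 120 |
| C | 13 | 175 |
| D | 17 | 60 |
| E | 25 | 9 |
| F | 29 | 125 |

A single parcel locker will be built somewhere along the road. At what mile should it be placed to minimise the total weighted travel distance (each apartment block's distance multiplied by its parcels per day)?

x = 13

For a sum of weighted absolute distances on a line, the optimum is the weighted median (not the mean). Total weight W = 519; half-weight = 259.5.
Sort by position and accumulate weight:
  mile 1 (A, w=30) → cum 30
  mile 8 (B, w=120) → cum 150
  mile 13 (C, w=175) → cum 325  ≥ 259.5 → median here
  mile 17 (D, w=60) → cum 385
  mile 25 (E, w=9) → cum 394
  mile 29 (F, w=125) → cum 519
Optimal location: mile 13.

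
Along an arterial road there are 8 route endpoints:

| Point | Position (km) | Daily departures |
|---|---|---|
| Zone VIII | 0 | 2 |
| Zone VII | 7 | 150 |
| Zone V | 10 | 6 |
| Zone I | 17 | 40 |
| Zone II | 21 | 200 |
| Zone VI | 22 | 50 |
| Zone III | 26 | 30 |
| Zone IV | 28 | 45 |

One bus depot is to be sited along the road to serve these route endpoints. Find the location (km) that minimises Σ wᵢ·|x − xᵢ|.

For a sum of weighted absolute distances on a line, the optimum is the weighted median (not the mean). Total weight W = 523; half-weight = 261.5.
Sort by position and accumulate weight:
  km 0 (Zone VIII, w=2) → cum 2
  km 7 (Zone VII, w=150) → cum 152
  km 10 (Zone V, w=6) → cum 158
  km 17 (Zone I, w=40) → cum 198
  km 21 (Zone II, w=200) → cum 398  ≥ 261.5 → median here
  km 22 (Zone VI, w=50) → cum 448
  km 26 (Zone III, w=30) → cum 478
  km 28 (Zone IV, w=45) → cum 523
Optimal location: km 21.

x = 21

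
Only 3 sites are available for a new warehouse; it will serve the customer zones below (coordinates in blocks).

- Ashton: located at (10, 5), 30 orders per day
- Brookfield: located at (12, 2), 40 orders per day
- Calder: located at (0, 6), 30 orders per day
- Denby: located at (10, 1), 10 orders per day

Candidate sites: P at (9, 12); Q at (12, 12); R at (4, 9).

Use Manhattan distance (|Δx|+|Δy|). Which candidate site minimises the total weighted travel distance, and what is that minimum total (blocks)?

R, total 1250 blocks

Total weighted distance at each candidate:
  P (9, 12): total = 1330
  Q (12, 12): total = 1340
  R (4, 9): total = 1250
Minimum is at R with total 1250 blocks.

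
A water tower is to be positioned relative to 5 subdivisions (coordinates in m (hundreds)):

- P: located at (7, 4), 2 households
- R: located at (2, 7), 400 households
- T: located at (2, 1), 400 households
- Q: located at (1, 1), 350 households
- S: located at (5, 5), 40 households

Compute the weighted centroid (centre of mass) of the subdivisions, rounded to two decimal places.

(1.82, 3.15)

The minimiser of Σwᵢ‖p−pᵢ‖² is the weighted centroid p* = (Σwᵢpᵢ)/(Σwᵢ).
Σwᵢ = 1192.
Σwᵢxᵢ = 2·7 + 400·2 + 400·2 + 350·1 + 40·5 = 2164.
Σwᵢyᵢ = 2·4 + 400·7 + 400·1 + 350·1 + 40·5 = 3758.
x* = 2164/1192 = 1.82, y* = 3758/1192 = 3.15.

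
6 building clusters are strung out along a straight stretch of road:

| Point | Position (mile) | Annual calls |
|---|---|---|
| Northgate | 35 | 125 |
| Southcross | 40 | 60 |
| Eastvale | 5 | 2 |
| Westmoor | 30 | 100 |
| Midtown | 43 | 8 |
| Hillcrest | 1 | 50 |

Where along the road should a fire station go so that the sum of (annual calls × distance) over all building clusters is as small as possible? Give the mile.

For a sum of weighted absolute distances on a line, the optimum is the weighted median (not the mean). Total weight W = 345; half-weight = 172.5.
Sort by position and accumulate weight:
  mile 1 (Hillcrest, w=50) → cum 50
  mile 5 (Eastvale, w=2) → cum 52
  mile 30 (Westmoor, w=100) → cum 152
  mile 35 (Northgate, w=125) → cum 277  ≥ 172.5 → median here
  mile 40 (Southcross, w=60) → cum 337
  mile 43 (Midtown, w=8) → cum 345
Optimal location: mile 35.

x = 35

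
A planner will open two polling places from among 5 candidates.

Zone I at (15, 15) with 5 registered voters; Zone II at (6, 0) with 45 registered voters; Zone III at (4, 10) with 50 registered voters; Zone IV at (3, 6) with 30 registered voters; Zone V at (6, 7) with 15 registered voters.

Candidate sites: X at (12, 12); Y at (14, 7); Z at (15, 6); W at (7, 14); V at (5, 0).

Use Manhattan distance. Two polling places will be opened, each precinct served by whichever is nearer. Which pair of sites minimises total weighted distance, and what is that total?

{W, V}, total 800

Evaluate every pair (each demand assigned to the nearer of the two):
  {W, V}: total = 800
  {X, V}: total = 935
  {Y, V}: total = 1000
  {Z, V}: total = 1000
  {X, W}: total = 1535
  {Y, W}: total = 1550
  {Z, W}: total = 1550
  {X, Y}: total = 1685
  {X, Z}: total = 1715
  {Y, Z}: total = 1850
Best pair: {W, V} with total 800.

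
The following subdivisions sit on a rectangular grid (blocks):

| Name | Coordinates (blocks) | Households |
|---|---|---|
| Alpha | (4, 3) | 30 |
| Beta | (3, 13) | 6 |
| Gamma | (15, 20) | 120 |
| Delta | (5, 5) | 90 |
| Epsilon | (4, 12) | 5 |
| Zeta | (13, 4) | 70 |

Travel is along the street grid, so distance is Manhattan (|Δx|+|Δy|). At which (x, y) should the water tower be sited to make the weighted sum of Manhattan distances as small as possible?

Manhattan distance separates: Σwᵢ(|x−xᵢ|+|y−yᵢ|) = Σwᵢ|x−xᵢ| + Σwᵢ|y−yᵢ|, so x and y are optimised independently as 1-D weighted medians.
Total weight W = 321; half = 160.5.
x-coordinate, sorted with cumulative weight:
  x=3 (Beta, w=6) cum 6
  x=4 (Alpha, w=30) cum 36
  x=4 (Epsilon, w=5) cum 41
  x=5 (Delta, w=90) cum 131
  x=13 (Zeta, w=70) cum 201  ← median
  x=15 (Gamma, w=120) cum 321
⇒ x* = 13
y-coordinate, sorted with cumulative weight:
  y=3 (Alpha, w=30) cum 30
  y=4 (Zeta, w=70) cum 100
  y=5 (Delta, w=90) cum 190  ← median
  y=12 (Epsilon, w=5) cum 195
  y=13 (Beta, w=6) cum 201
  y=20 (Gamma, w=120) cum 321
⇒ y* = 5

(13, 5)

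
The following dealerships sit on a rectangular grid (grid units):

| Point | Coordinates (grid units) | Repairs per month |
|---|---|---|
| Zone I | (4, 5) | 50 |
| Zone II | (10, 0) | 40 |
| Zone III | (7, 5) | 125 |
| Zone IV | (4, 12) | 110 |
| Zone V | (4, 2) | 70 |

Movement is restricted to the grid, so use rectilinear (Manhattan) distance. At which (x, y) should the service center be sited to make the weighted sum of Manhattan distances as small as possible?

(4, 5)

Manhattan distance separates: Σwᵢ(|x−xᵢ|+|y−yᵢ|) = Σwᵢ|x−xᵢ| + Σwᵢ|y−yᵢ|, so x and y are optimised independently as 1-D weighted medians.
Total weight W = 395; half = 197.5.
x-coordinate, sorted with cumulative weight:
  x=4 (Zone I, w=50) cum 50
  x=4 (Zone IV, w=110) cum 160
  x=4 (Zone V, w=70) cum 230  ← median
  x=7 (Zone III, w=125) cum 355
  x=10 (Zone II, w=40) cum 395
⇒ x* = 4
y-coordinate, sorted with cumulative weight:
  y=0 (Zone II, w=40) cum 40
  y=2 (Zone V, w=70) cum 110
  y=5 (Zone I, w=50) cum 160
  y=5 (Zone III, w=125) cum 285  ← median
  y=12 (Zone IV, w=110) cum 395
⇒ y* = 5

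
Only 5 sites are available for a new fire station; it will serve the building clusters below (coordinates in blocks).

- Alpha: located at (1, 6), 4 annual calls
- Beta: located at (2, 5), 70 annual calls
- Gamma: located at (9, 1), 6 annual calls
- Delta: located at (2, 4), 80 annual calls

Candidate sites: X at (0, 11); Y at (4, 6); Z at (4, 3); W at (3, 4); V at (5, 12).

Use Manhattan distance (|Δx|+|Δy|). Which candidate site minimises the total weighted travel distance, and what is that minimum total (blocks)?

Total weighted distance at each candidate:
  X (0, 11): total = 1418
  Y (4, 6): total = 602
  Z (4, 3): total = 586
  W (3, 4): total = 290
  V (5, 12): total = 1710
Minimum is at W with total 290 blocks.

W, total 290 blocks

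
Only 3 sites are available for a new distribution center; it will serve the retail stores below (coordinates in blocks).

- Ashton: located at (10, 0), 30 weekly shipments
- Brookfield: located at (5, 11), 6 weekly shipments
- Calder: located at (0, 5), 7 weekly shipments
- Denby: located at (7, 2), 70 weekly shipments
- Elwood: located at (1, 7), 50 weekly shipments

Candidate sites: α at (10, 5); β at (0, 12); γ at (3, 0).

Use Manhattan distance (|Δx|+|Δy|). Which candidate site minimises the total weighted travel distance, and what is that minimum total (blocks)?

γ, total 1214 blocks

Total weighted distance at each candidate:
  α (10, 5): total = 1256
  β (0, 12): total = 2235
  γ (3, 0): total = 1214
Minimum is at γ with total 1214 blocks.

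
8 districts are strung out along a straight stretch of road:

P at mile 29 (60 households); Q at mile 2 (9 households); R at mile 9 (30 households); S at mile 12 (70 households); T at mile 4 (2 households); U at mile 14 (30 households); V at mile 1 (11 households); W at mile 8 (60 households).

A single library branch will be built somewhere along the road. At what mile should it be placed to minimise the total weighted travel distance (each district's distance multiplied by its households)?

x = 12

For a sum of weighted absolute distances on a line, the optimum is the weighted median (not the mean). Total weight W = 272; half-weight = 136.
Sort by position and accumulate weight:
  mile 1 (V, w=11) → cum 11
  mile 2 (Q, w=9) → cum 20
  mile 4 (T, w=2) → cum 22
  mile 8 (W, w=60) → cum 82
  mile 9 (R, w=30) → cum 112
  mile 12 (S, w=70) → cum 182  ≥ 136 → median here
  mile 14 (U, w=30) → cum 212
  mile 29 (P, w=60) → cum 272
Optimal location: mile 12.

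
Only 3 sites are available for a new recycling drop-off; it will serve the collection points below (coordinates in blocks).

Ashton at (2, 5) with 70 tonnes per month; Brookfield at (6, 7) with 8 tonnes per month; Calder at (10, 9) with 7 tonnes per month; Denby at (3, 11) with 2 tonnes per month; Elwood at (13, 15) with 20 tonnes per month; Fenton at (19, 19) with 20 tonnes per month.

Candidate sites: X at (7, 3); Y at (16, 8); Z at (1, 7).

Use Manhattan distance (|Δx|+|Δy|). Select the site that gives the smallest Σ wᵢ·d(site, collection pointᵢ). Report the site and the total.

Z, total 1339 blocks

Total weighted distance at each candidate:
  X (7, 3): total = 1537
  Y (16, 8): total = 1839
  Z (1, 7): total = 1339
Minimum is at Z with total 1339 blocks.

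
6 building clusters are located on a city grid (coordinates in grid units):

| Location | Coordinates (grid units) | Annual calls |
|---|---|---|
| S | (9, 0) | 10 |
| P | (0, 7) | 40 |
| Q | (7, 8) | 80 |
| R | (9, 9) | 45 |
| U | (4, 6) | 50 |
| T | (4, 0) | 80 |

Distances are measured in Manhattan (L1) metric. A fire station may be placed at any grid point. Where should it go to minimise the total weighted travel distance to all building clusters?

Manhattan distance separates: Σwᵢ(|x−xᵢ|+|y−yᵢ|) = Σwᵢ|x−xᵢ| + Σwᵢ|y−yᵢ|, so x and y are optimised independently as 1-D weighted medians.
Total weight W = 305; half = 152.5.
x-coordinate, sorted with cumulative weight:
  x=0 (P, w=40) cum 40
  x=4 (U, w=50) cum 90
  x=4 (T, w=80) cum 170  ← median
  x=7 (Q, w=80) cum 250
  x=9 (S, w=10) cum 260
  x=9 (R, w=45) cum 305
⇒ x* = 4
y-coordinate, sorted with cumulative weight:
  y=0 (S, w=10) cum 10
  y=0 (T, w=80) cum 90
  y=6 (U, w=50) cum 140
  y=7 (P, w=40) cum 180  ← median
  y=8 (Q, w=80) cum 260
  y=9 (R, w=45) cum 305
⇒ y* = 7

(4, 7)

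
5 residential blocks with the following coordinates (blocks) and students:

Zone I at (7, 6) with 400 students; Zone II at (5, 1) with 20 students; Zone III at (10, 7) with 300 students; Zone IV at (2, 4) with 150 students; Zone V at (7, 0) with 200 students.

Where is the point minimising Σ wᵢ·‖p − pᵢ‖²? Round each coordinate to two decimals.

(7.10, 4.79)

The minimiser of Σwᵢ‖p−pᵢ‖² is the weighted centroid p* = (Σwᵢpᵢ)/(Σwᵢ).
Σwᵢ = 1070.
Σwᵢxᵢ = 400·7 + 20·5 + 300·10 + 150·2 + 200·7 = 7600.
Σwᵢyᵢ = 400·6 + 20·1 + 300·7 + 150·4 + 200·0 = 5120.
x* = 7600/1070 = 7.10, y* = 5120/1070 = 4.79.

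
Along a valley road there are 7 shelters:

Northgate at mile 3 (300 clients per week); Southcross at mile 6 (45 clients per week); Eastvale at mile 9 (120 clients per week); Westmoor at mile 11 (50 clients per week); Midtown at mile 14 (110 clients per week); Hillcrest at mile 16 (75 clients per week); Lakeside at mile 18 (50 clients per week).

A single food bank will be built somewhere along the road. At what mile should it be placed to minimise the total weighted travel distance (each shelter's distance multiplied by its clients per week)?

x = 9

For a sum of weighted absolute distances on a line, the optimum is the weighted median (not the mean). Total weight W = 750; half-weight = 375.
Sort by position and accumulate weight:
  mile 3 (Northgate, w=300) → cum 300
  mile 6 (Southcross, w=45) → cum 345
  mile 9 (Eastvale, w=120) → cum 465  ≥ 375 → median here
  mile 11 (Westmoor, w=50) → cum 515
  mile 14 (Midtown, w=110) → cum 625
  mile 16 (Hillcrest, w=75) → cum 700
  mile 18 (Lakeside, w=50) → cum 750
Optimal location: mile 9.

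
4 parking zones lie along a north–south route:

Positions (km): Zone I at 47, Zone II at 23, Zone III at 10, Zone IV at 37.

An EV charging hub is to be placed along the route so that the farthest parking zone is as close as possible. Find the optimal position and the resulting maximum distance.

location 28.5, max distance 18.5

The 1-center on a line is the midpoint of the two extreme points: leftmost at 10, rightmost at 47.
Optimal location = (10 + 47)/2 = 28.5; maximum distance = (47 − 10)/2 = 18.5.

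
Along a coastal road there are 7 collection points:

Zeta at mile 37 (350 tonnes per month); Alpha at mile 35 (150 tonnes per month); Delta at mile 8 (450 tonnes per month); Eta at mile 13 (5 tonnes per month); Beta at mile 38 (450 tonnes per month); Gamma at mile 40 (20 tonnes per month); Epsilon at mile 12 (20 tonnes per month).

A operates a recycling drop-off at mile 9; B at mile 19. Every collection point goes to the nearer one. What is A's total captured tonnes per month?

The indifferent point is the midpoint (9+19)/2 = 14; collection points left of it (closer to A at 9) go to A, those right go to B.
  Delta at 8 (w=450) → A
  Epsilon at 12 (w=20) → A
  Eta at 13 (w=5) → A
  Alpha at 35 (w=150) → B
  Zeta at 37 (w=350) → B
  Beta at 38 (w=450) → B
  Gamma at 40 (w=20) → B
A captures 475; B captures 970.

475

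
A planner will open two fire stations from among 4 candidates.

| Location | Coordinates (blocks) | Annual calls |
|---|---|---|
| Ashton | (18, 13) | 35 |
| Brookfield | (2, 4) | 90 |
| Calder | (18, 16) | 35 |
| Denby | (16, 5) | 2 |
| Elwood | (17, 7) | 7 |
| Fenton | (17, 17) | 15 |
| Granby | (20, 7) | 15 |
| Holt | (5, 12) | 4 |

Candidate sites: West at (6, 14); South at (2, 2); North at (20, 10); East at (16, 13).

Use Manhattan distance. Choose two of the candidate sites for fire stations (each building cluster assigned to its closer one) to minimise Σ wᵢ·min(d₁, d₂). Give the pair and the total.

Evaluate every pair (each demand assigned to the nearer of the two):
  {South, East}: total = 763
  {South, North}: total = 942
  {West, East}: total = 1807
  {West, South}: total = 1822
  {West, North}: total = 1982
  {North, East}: total = 2541
Best pair: {South, East} with total 763.

{South, East}, total 763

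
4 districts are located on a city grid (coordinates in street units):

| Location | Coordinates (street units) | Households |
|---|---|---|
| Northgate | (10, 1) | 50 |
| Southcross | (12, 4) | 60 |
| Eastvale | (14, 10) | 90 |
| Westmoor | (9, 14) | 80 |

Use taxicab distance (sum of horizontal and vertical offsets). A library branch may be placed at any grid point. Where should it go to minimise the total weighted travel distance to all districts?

Manhattan distance separates: Σwᵢ(|x−xᵢ|+|y−yᵢ|) = Σwᵢ|x−xᵢ| + Σwᵢ|y−yᵢ|, so x and y are optimised independently as 1-D weighted medians.
Total weight W = 280; half = 140.
x-coordinate, sorted with cumulative weight:
  x=9 (Westmoor, w=80) cum 80
  x=10 (Northgate, w=50) cum 130
  x=12 (Southcross, w=60) cum 190  ← median
  x=14 (Eastvale, w=90) cum 280
⇒ x* = 12
y-coordinate, sorted with cumulative weight:
  y=1 (Northgate, w=50) cum 50
  y=4 (Southcross, w=60) cum 110
  y=10 (Eastvale, w=90) cum 200  ← median
  y=14 (Westmoor, w=80) cum 280
⇒ y* = 10

(12, 10)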